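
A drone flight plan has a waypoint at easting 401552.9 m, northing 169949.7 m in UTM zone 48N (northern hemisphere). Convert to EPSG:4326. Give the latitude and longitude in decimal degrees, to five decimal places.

lat 1.53740°, lon 104.11500°

Zone 48N: λ₀ = 105°, k₀ = 0.9996, false easting 500000 m.
Meridian distance M = (N − FN)/k₀ = 170017.7 m.
Inverse transverse Mercator on WGS84 gives φ = 1.53739998°, λ = 104.11499969°.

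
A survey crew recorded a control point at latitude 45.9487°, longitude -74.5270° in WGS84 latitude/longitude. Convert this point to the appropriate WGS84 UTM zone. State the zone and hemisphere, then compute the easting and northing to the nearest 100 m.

Longitude -74.5270° lies in the 6° band [-78°, -72°), giving zone 18; latitude is north of the equator, so 18N.
Zone 18 central meridian λ₀ = 6×18 − 183 = -75°; Δλ = +0.4730°.
Transverse Mercator on WGS84 with k₀ = 0.9996 gives E = 536659.304 m, N = 5088456.493 m.

Zone 18N: E 536700 m, N 5088500 m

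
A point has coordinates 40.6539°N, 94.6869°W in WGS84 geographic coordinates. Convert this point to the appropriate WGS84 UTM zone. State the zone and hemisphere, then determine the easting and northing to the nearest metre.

Longitude -94.6869° lies in the 6° band [-96°, -90°), giving zone 15; latitude is north of the equator, so 15N.
Zone 15 central meridian λ₀ = 6×15 − 183 = -93°; Δλ = -1.6869°.
Transverse Mercator on WGS84 with k₀ = 0.9996 gives E = 357386.460 m, N = 4501705.791 m.

Zone 15N: E 357386 m, N 4501706 m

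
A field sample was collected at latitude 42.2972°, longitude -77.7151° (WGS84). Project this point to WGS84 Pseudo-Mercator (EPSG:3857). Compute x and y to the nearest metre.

x -8651205 m, y 5205603 m

Web Mercator is spherical with R = a = 6378137 m.
x = R·λ = 6378137 × -1.356384374 = -8651205.359 m.
y = R·ln tan(π/4 + φ/2) = 6378137 × 0.816163568 = 5205603.052 m.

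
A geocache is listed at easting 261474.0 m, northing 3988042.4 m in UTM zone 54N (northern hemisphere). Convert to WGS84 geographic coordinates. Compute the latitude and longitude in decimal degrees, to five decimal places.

Zone 54N: λ₀ = 141°, k₀ = 0.9996, false easting 500000 m.
Meridian distance M = (N − FN)/k₀ = 3989638.3 m.
Inverse transverse Mercator on WGS84 gives φ = 36.00769988°, λ = 138.35349974°.

lat 36.00770°, lon 138.35350°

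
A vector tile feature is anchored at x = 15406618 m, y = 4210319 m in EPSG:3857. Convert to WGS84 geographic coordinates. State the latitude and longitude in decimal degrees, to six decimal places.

lat 35.341002°, lon 138.400004°

R = 6378137 m. λ = x/R = 138.40000426°.
φ = 2·arctan(exp(y/R)) − 90° = 2·arctan(1.93502) − 90° = 35.34100158°.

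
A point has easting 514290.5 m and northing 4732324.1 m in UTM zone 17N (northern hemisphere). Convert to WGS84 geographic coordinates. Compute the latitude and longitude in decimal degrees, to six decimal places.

lat 42.743300°, lon -80.825400°

Zone 17N: λ₀ = -81°, k₀ = 0.9996, false easting 500000 m.
Meridian distance M = (N − FN)/k₀ = 4734217.8 m.
Inverse transverse Mercator on WGS84 gives φ = 42.74329984°, λ = -80.82539951°.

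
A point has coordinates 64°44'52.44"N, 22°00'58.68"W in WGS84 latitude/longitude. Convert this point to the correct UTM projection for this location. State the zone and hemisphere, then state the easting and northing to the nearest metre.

Longitude -22.0163° lies in the 6° band [-24°, -18°), giving zone 27; latitude is north of the equator, so 27N.
Zone 27 central meridian λ₀ = 6×27 − 183 = -21°; Δλ = -1.0163°.
Transverse Mercator on WGS84 with k₀ = 0.9996 gives E = 451625.102 m, N = 7180747.064 m.

Zone 27N: E 451625 m, N 7180747 m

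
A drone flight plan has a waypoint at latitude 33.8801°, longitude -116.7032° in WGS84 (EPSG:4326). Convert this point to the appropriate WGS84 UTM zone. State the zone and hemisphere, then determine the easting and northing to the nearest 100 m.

Zone 11N: E 527400 m, N 3748900 m

Longitude -116.7032° lies in the 6° band [-120°, -114°), giving zone 11; latitude is north of the equator, so 11N.
Zone 11 central meridian λ₀ = 6×11 − 183 = -117°; Δλ = +0.2968°.
Transverse Mercator on WGS84 with k₀ = 0.9996 gives E = 527447.333 m, N = 3748901.463 m.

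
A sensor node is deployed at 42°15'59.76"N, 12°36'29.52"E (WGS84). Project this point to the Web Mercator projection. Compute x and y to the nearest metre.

x 1403538 m, y 5200999 m

Web Mercator is spherical with R = a = 6378137 m.
x = R·λ = 6378137 × 0.220054603 = 1403538.404 m.
y = R·ln tan(π/4 + φ/2) = 6378137 × 0.815441698 = 5200998.867 m.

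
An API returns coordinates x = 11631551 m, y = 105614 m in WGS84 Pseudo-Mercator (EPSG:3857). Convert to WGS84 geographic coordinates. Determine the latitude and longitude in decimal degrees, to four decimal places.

R = 6378137 m. λ = x/R = 104.48800041°.
φ = 2·arctan(exp(y/R)) − 90° = 2·arctan(1.01670) − 90° = 0.94870335°.

lat 0.9487°, lon 104.4880°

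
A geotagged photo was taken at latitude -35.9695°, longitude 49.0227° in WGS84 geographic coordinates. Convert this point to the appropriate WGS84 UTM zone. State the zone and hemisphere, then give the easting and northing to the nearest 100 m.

Zone 39S: E 321700 m, N 6017600 m

Longitude 49.0227° lies in the 6° band [48°, 54°), giving zone 39; latitude is south of the equator, so 39S.
Zone 39 central meridian λ₀ = 6×39 − 183 = 51°; Δλ = -1.9773°.
Transverse Mercator on WGS84 with k₀ = 0.9996 gives E = 321710.987 m, N = 6017627.071 m.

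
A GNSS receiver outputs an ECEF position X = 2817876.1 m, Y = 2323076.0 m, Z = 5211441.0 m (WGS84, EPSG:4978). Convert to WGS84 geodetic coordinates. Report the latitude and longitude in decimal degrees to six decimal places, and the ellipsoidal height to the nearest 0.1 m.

λ = atan2(Y, X) = 39.50239939°; p = √(X²+Y²) = 3652000.5 m.
Bowring's method on WGS84 (a = 6378137 m, b = 6356752.314 m) gives φ = 55.15919998°, h = -106.976 m.

lat 55.159200°, lon 39.502399°, h -107.0 m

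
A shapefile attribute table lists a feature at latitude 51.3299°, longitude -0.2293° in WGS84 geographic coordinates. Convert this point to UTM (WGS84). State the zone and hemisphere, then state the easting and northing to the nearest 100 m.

Zone 30N: E 693000 m, N 5690200 m

Longitude -0.2293° lies in the 6° band [-6°, 0°), giving zone 30; latitude is north of the equator, so 30N.
Zone 30 central meridian λ₀ = 6×30 − 183 = -3°; Δλ = +2.7707°.
Transverse Mercator on WGS84 with k₀ = 0.9996 gives E = 693020.517 m, N = 5690157.138 m.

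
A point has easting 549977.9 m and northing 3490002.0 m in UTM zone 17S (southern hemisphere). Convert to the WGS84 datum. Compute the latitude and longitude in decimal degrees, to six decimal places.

Zone 17S: λ₀ = -81°, k₀ = 0.9996, false easting 500000 m, false northing 10000000 m.
Meridian distance M = (N − FN)/k₀ = -6512603.0 m.
Inverse transverse Mercator on WGS84 gives φ = -58.72720022°, λ = -80.13689959°.

lat -58.727200°, lon -80.136900°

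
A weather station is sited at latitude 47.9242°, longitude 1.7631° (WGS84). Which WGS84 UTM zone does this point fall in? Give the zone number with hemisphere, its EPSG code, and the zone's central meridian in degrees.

UTM zone = ⌊(λ + 180)/6⌋ + 1; 1.7631° ∈ [0°, 6°) → zone 31.
Hemisphere: N (φ ≥ 0).
Central meridian λ₀ = 6×31 − 183 = 3°.
EPSG code: 32631.

Zone 31N (EPSG:32631), central meridian 3°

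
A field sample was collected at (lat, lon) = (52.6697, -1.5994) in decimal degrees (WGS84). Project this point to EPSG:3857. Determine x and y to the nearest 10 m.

Web Mercator is spherical with R = a = 6378137 m.
x = R·λ = 6378137 × -0.027914796 = -178044.394 m.
y = R·ln tan(π/4 + φ/2) = 6378137 × 1.085290821 = 6922133.540 m.

x -178040 m, y 6922130 m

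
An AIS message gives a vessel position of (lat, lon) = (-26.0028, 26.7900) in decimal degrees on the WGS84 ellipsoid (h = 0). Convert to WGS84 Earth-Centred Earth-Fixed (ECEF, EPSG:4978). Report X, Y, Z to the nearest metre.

WGS84: a = 6378137 m, e² = 0.006694380; N(φ) = a/√(1−e²sin²φ) = 6382244.376 m.
X = (N+h)·cosφ·cosλ = 5120490.055 m; Y = (N+h)·cosφ·sinλ = 2585424.014 m; Z = (N(1−e²)+h)·sinφ = -2779340.755 m.

X 5120490 m, Y 2585424 m, Z -2779341 m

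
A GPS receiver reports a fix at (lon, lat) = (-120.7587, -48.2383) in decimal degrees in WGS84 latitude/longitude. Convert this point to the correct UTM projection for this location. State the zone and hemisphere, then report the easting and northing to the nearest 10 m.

Longitude -120.7587° lies in the 6° band [-126°, -120°), giving zone 10; latitude is south of the equator, so 10S.
Zone 10 central meridian λ₀ = 6×10 − 183 = -123°; Δλ = +2.2413°.
Transverse Mercator on WGS84 with k₀ = 0.9996 gives E = 666414.745 m, N = 4654784.673 m.

Zone 10S: E 666410 m, N 4654780 m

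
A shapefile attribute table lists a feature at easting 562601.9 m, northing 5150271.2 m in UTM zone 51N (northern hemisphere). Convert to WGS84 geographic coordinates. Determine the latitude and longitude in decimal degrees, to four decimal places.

lat 46.5031°, lon 123.8159°

Zone 51N: λ₀ = 123°, k₀ = 0.9996, false easting 500000 m.
Meridian distance M = (N − FN)/k₀ = 5152332.1 m.
Inverse transverse Mercator on WGS84 gives φ = 46.50310025°, λ = 123.81590024°.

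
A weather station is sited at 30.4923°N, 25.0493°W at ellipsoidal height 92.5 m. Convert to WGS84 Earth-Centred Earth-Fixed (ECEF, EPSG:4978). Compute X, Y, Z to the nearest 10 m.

WGS84: a = 6378137 m, e² = 0.006694380; N(φ) = a/√(1−e²sin²φ) = 6383640.965 m.
X = (N+h)·cosφ·cosλ = 4983457.641 m; Y = (N+h)·cosφ·sinλ = -2329046.957 m; Z = (N(1−e²)+h)·sinφ = 3217565.942 m.

X 4983460 m, Y -2329050 m, Z 3217570 m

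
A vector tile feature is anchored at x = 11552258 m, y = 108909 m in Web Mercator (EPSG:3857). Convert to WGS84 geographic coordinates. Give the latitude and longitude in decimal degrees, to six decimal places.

R = 6378137 m. λ = x/R = 103.77569927°.
φ = 2·arctan(exp(y/R)) − 90° = 2·arctan(1.01722) − 90° = 0.97829865°.

lat 0.978299°, lon 103.775699°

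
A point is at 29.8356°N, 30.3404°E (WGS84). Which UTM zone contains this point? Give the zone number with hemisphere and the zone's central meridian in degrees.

Zone 36N, central meridian 33°

UTM zone = ⌊(λ + 180)/6⌋ + 1; 30.3404° ∈ [30°, 36°) → zone 36.
Hemisphere: N (φ ≥ 0).
Central meridian λ₀ = 6×36 − 183 = 33°.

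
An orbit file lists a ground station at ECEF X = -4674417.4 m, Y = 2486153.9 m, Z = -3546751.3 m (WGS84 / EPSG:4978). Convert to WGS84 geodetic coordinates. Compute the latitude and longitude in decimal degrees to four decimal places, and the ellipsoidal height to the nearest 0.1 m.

lat -33.9963°, lon 151.9931°, h 1153.5 m

λ = atan2(Y, X) = 151.99310041°; p = √(X²+Y²) = 5294444.2 m.
Bowring's method on WGS84 (a = 6378137 m, b = 6356752.314 m) gives φ = -33.99630005°, h = 1153.535 m.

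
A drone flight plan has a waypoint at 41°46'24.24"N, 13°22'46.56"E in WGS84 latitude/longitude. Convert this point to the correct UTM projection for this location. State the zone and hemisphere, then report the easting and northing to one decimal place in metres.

Zone 33N: E 365325.2 m, N 4625886.4 m

Longitude 13.3796° lies in the 6° band [12°, 18°), giving zone 33; latitude is north of the equator, so 33N.
Zone 33 central meridian λ₀ = 6×33 − 183 = 15°; Δλ = -1.6204°.
Transverse Mercator on WGS84 with k₀ = 0.9996 gives E = 365325.221 m, N = 4625886.443 m.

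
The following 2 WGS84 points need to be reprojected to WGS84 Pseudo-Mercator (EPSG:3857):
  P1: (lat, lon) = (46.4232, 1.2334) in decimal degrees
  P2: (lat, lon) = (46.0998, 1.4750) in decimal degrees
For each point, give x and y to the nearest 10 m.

P1: x 137300 m, y 5848430 m; P2: x 164200 m, y 5796360 m

Web Mercator: x = R·λ, y = R·ln tan(π/4+φ/2), R = 6378137 m.
P1 (46.4232°, 1.2334°) → (137301.460, 5848428.629) m.
P2 (46.0998°, 1.4750°) → (164196.249, 5796356.689) m.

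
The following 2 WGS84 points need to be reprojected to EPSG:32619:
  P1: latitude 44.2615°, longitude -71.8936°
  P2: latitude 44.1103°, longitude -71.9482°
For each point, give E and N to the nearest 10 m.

UTM zone 19N: λ₀ = -69°, k₀ = 0.9996.
P1 (44.2615°, -71.8936°) → (269026.890, 4904990.133) m.
P2 (44.1103°, -71.9482°) → (264065.643, 4888350.684) m.

P1: E 269030 m, N 4904990 m; P2: E 264070 m, N 4888350 m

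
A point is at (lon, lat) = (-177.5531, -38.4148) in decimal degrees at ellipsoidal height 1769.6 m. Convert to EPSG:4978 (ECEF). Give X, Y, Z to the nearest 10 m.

WGS84: a = 6378137 m, e² = 0.006694380; N(φ) = a/√(1−e²sin²φ) = 6386395.286 m.
X = (N+h)·cosφ·cosλ = -5000774.112 m; Y = (N+h)·cosφ·sinλ = -213695.298 m; Z = (N(1−e²)+h)·sinφ = -3942722.936 m.

X -5000770 m, Y -213700 m, Z -3942720 m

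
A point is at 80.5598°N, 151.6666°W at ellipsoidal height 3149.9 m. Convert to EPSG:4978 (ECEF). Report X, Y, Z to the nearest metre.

X -924273 m, Y -498365 m, Z 6273204 m

WGS84: a = 6378137 m, e² = 0.006694380; N(φ) = a/√(1−e²sin²φ) = 6399013.564 m.
X = (N+h)·cosφ·cosλ = -924273.230 m; Y = (N+h)·cosφ·sinλ = -498365.082 m; Z = (N(1−e²)+h)·sinφ = 6273203.754 m.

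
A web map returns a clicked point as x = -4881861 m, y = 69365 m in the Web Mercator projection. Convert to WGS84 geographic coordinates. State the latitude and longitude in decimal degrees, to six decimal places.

R = 6378137 m. λ = x/R = -43.85450351°.
φ = 2·arctan(exp(y/R)) − 90° = 2·arctan(1.01093) − 90° = 0.62310411°.

lat 0.623104°, lon -43.854504°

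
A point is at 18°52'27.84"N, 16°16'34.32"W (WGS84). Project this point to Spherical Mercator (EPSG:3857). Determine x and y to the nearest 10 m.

Web Mercator is spherical with R = a = 6378137 m.
x = R·λ = 6378137 × -0.284073280 = -1811858.296 m.
y = R·ln tan(π/4 + φ/2) = 6378137 × 0.335545335 = 2140154.117 m.

x -1811860 m, y 2140150 m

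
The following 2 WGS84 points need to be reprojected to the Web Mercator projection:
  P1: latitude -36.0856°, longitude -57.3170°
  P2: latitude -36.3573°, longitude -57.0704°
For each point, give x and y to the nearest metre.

P1: x -6380499 m, y -4312406 m; P2: x -6353048 m, y -4349897 m

Web Mercator: x = R·λ, y = R·ln tan(π/4+φ/2), R = 6378137 m.
P1 (-36.0856°, -57.3170°) → (-6380499.254, -4312406.202) m.
P2 (-36.3573°, -57.0704°) → (-6353047.867, -4349897.334) m.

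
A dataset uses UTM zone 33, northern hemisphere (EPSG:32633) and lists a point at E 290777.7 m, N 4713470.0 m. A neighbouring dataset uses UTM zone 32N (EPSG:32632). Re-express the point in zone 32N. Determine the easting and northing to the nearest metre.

E 783439 m, N 4716100 m

UTM 33N → geographic: φ = 42.54529978°, λ = 12.45190057°.
UTM 32N (λ₀ = 9°) forward: E = 783439.422 m, N = 4716100.085 m.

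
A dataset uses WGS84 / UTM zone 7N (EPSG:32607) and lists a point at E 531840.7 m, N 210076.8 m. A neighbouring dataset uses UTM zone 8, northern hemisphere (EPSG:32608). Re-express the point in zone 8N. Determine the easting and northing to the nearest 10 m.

E -136510 m, N 211130 m

UTM 7N → geographic: φ = 1.90059984°, λ = -140.71370041°.
UTM 8N (λ₀ = -135°) forward: E = -136505.010 m, N = 211129.407 m.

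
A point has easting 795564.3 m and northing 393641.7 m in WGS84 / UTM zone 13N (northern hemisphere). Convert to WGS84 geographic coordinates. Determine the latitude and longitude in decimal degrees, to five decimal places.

lat 3.55750°, lon -102.33970°

Zone 13N: λ₀ = -105°, k₀ = 0.9996, false easting 500000 m.
Meridian distance M = (N − FN)/k₀ = 393799.2 m.
Inverse transverse Mercator on WGS84 gives φ = 3.55749991°, λ = -102.33969973°.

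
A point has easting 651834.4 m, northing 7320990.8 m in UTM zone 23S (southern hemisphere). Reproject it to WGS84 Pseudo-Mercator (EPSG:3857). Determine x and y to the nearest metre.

Unproject from UTM 23S (λ₀ = -45°) → φ = -24.21649997°, λ = -43.50480010°.
Web Mercator (R = 6378137 m): x = -4842932.195 m, y = -2779811.853 m.

x -4842932 m, y -2779812 m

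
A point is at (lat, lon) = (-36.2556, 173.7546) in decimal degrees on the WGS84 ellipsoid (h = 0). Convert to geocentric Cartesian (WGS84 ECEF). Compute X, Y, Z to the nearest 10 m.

WGS84: a = 6378137 m, e² = 0.006694380; N(φ) = a/√(1−e²sin²φ) = 6385616.685 m.
X = (N+h)·cosφ·cosλ = -5118716.477 m; Y = (N+h)·cosφ·sinλ = 560174.745 m; Z = (N(1−e²)+h)·sinφ = -3751099.534 m.

X -5118720 m, Y 560170 m, Z -3751100 m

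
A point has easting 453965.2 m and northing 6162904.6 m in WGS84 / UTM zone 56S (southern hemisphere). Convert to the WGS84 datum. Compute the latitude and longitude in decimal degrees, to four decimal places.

lat -34.6748°, lon 152.4975°

Zone 56S: λ₀ = 153°, k₀ = 0.9996, false easting 500000 m, false northing 10000000 m.
Meridian distance M = (N − FN)/k₀ = -3838630.9 m.
Inverse transverse Mercator on WGS84 gives φ = -34.67479968°, λ = 152.49750043°.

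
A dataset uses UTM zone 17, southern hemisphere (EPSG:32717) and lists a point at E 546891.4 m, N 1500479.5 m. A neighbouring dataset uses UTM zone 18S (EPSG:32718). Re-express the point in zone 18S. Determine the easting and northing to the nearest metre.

UTM 17S → geographic: φ = -76.57009989°, λ = -79.19110051°.
UTM 18S (λ₀ = -75°) forward: E = 391426.069 m, N = 1497335.204 m.

E 391426 m, N 1497335 m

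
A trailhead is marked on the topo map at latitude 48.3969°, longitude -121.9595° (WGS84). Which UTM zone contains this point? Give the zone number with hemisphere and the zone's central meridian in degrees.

Zone 10N, central meridian -123°

UTM zone = ⌊(λ + 180)/6⌋ + 1; -121.9595° ∈ [-126°, -120°) → zone 10.
Hemisphere: N (φ ≥ 0).
Central meridian λ₀ = 6×10 − 183 = -123°.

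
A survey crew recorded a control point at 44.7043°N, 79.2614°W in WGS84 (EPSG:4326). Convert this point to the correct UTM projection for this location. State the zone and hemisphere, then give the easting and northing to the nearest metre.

Zone 17N: E 637732 m, N 4951573 m

Longitude -79.2614° lies in the 6° band [-84°, -78°), giving zone 17; latitude is north of the equator, so 17N.
Zone 17 central meridian λ₀ = 6×17 − 183 = -81°; Δλ = +1.7386°.
Transverse Mercator on WGS84 with k₀ = 0.9996 gives E = 637731.505 m, N = 4951572.944 m.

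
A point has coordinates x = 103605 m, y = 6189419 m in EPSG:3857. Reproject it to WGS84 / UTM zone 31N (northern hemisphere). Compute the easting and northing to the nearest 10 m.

E 347120 m, N 5373270 m

Web Mercator inverse (R = 6378137 m) → φ = 48.49389954°, λ = 0.93069955°.
UTM 31N forward: E = 347122.613 m, N = 5373265.325 m.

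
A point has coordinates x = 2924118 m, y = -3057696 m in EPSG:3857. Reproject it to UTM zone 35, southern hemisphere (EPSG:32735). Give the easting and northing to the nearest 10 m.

E 427020 m, N 7071800 m

Web Mercator inverse (R = 6378137 m) → φ = -26.47230085°, λ = 26.26779892°.
UTM 35S forward: E = 427017.314 m, N = 7071802.230 m.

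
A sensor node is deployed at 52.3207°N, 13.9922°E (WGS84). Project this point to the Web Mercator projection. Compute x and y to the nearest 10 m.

Web Mercator is spherical with R = a = 6378137 m.
x = R·λ = 6378137 × 0.244209960 = 1557604.579 m.
y = R·ln tan(π/4 + φ/2) = 6378137 × 1.075285956 = 6858321.144 m.

x 1557600 m, y 6858320 m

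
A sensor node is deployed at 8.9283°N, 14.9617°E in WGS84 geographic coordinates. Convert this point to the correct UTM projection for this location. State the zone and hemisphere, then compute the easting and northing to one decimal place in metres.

Zone 33N: E 495789.5 m, N 986925.5 m

Longitude 14.9617° lies in the 6° band [12°, 18°), giving zone 33; latitude is north of the equator, so 33N.
Zone 33 central meridian λ₀ = 6×33 − 183 = 15°; Δλ = -0.0383°.
Transverse Mercator on WGS84 with k₀ = 0.9996 gives E = 495789.468 m, N = 986925.459 m.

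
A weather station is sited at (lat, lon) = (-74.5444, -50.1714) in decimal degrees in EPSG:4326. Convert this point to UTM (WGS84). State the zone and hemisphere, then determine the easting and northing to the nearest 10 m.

Longitude -50.1714° lies in the 6° band [-54°, -48°), giving zone 22; latitude is south of the equator, so 22S.
Zone 22 central meridian λ₀ = 6×22 − 183 = -51°; Δλ = +0.8286°.
Transverse Mercator on WGS84 with k₀ = 0.9996 gives E = 524647.195 m, N = 1727053.372 m.

Zone 22S: E 524650 m, N 1727050 m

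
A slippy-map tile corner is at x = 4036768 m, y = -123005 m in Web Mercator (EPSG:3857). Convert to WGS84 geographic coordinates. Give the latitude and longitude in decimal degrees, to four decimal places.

R = 6378137 m. λ = x/R = 36.26290393°.
φ = 2·arctan(exp(y/R)) − 90° = 2·arctan(0.98090) − 90° = -1.10490423°.

lat -1.1049°, lon 36.2629°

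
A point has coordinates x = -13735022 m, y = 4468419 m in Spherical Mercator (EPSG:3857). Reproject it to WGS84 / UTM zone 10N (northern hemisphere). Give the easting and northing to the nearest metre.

E 465945 m, N 4118238 m

Web Mercator inverse (R = 6378137 m) → φ = 37.21000256°, λ = -123.38380190°.
UTM 10N forward: E = 465944.892 m, N = 4118238.028 m.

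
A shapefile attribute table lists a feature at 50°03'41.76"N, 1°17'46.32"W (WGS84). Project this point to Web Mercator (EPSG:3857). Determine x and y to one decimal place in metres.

Web Mercator is spherical with R = a = 6378137 m.
x = R·λ = 6378137 × -0.022622958 = -144292.324 m.
y = R·ln tan(π/4 + φ/2) = 6378137 × 1.012356856 = 6456950.718 m.

x -144292.3 m, y 6456950.7 m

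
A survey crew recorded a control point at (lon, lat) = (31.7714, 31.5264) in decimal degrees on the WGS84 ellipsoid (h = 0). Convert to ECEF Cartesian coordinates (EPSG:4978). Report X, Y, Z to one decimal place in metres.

X 4626293.6 m, Y 2865227.5 m, Z 3315782.5 m

WGS84: a = 6378137 m, e² = 0.006694380; N(φ) = a/√(1−e²sin²φ) = 6383982.126 m.
X = (N+h)·cosφ·cosλ = 4626293.602 m; Y = (N+h)·cosφ·sinλ = 2865227.508 m; Z = (N(1−e²)+h)·sinφ = 3315782.503 m.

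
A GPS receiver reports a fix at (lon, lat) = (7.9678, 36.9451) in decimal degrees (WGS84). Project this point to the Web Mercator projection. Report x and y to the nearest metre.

x 886971 m, y 4431457 m

Web Mercator is spherical with R = a = 6378137 m.
x = R·λ = 6378137 × 0.139064344 = 886971.439 m.
y = R·ln tan(π/4 + φ/2) = 6378137 × 0.694788650 = 4431457.195 m.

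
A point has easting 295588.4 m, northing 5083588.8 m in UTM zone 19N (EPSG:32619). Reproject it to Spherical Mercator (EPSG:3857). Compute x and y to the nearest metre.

x -7974260 m, y 5760420 m

Unproject from UTM 19N (λ₀ = -69°) → φ = 45.87549992°, λ = -71.63400047°.
Web Mercator (R = 6378137 m): x = -7974260.456 m, y = 5760420.393 m.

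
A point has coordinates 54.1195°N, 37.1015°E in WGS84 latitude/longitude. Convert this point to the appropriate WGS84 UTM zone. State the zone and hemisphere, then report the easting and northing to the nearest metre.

Longitude 37.1015° lies in the 6° band [36°, 42°), giving zone 37; latitude is north of the equator, so 37N.
Zone 37 central meridian λ₀ = 6×37 − 183 = 39°; Δλ = -1.8985°.
Transverse Mercator on WGS84 with k₀ = 0.9996 gives E = 375917.971 m, N = 5998483.320 m.

Zone 37N: E 375918 m, N 5998483 m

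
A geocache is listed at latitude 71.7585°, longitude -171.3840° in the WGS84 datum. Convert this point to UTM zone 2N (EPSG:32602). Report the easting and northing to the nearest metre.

Zone 2 central meridian λ₀ = 6×2 − 183 = -171°; Δλ = -0.3840°.
Transverse Mercator on WGS84 with k₀ = 0.9996 gives E = 486584.174 m, N = 7962038.241 m.

E 486584 m, N 7962038 m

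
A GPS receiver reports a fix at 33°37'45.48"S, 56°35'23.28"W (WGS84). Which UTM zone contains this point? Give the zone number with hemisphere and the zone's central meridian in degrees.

Zone 21S, central meridian -57°

UTM zone = ⌊(λ + 180)/6⌋ + 1; -56.5898° ∈ [-60°, -54°) → zone 21.
Hemisphere: S (φ < 0).
Central meridian λ₀ = 6×21 − 183 = -57°.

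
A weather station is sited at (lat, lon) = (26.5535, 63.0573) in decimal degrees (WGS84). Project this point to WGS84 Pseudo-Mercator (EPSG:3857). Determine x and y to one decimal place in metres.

Web Mercator is spherical with R = a = 6378137 m.
x = R·λ = 6378137 × 1.100557502 = 7019506.527 m.
y = R·ln tan(π/4 + φ/2) = 6378137 × 0.480986434 = 3067797.371 m.

x 7019506.5 m, y 3067797.4 m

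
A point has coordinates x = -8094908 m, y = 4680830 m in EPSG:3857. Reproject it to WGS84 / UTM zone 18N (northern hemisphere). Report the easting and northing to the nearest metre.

E 698424 m, N 4287545 m

Web Mercator inverse (R = 6378137 m) → φ = 38.71430188°, λ = -72.71779580°.
UTM 18N forward: E = 698423.867 m, N = 4287545.472 m.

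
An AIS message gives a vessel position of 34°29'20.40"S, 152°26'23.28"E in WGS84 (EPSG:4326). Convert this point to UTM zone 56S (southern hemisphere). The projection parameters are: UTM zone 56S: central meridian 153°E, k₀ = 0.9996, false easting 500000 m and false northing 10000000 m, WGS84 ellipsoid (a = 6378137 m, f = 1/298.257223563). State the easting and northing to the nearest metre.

Zone 56 central meridian λ₀ = 6×56 − 183 = 153°; Δλ = -0.5602°.
Transverse Mercator on WGS84 with k₀ = 0.9996 gives E = 448564.771 m, N = 6183480.123 m.

E 448565 m, N 6183480 m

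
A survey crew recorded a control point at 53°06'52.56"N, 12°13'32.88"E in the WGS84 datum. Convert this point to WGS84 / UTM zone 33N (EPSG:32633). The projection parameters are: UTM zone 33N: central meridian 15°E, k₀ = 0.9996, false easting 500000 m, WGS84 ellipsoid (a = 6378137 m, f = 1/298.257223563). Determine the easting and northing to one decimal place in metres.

E 314336.0 m, N 5888615.3 m

Zone 33 central meridian λ₀ = 6×33 − 183 = 15°; Δλ = -2.7742°.
Transverse Mercator on WGS84 with k₀ = 0.9996 gives E = 314335.988 m, N = 5888615.300 m.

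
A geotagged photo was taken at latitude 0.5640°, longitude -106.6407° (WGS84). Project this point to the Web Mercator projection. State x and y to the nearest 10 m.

x -11871190 m, y 62790 m

Web Mercator is spherical with R = a = 6378137 m.
x = R·λ = 6378137 × -1.861231332 = -11871188.422 m.
y = R·ln tan(π/4 + φ/2) = 6378137 × 0.009843816 = 62785.207 m.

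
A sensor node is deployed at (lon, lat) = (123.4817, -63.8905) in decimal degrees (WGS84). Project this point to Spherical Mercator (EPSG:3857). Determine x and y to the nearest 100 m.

Web Mercator is spherical with R = a = 6378137 m.
x = R·λ = 6378137 × 2.155162231 = 13745919.966 m.
y = R·ln tan(π/4 + φ/2) = 6378137 × -1.461557220 = -9322012.183 m.

x 13745900 m, y -9322000 m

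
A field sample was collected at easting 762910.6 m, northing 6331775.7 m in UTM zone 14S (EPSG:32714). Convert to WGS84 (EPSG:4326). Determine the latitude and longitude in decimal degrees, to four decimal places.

Zone 14S: λ₀ = -99°, k₀ = 0.9996, false easting 500000 m, false northing 10000000 m.
Meridian distance M = (N − FN)/k₀ = -3669692.2 m.
Inverse transverse Mercator on WGS84 gives φ = -33.12090010°, λ = -96.18219970°.

lat -33.1209°, lon -96.1822°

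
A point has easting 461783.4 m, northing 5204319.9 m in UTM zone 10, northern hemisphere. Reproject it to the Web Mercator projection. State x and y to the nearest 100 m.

x -13748200 m, y 5940700 m

Unproject from UTM 10N (λ₀ = -123°) → φ = 46.99130014°, λ = -123.50259970°.
Web Mercator (R = 6378137 m): x = -13748246.510 m, y = 5940654.150 m.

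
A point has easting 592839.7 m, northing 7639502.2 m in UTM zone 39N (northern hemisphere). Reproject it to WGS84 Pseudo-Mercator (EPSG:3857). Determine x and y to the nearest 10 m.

x 5934020 m, y 10704690 m

Unproject from UTM 39N (λ₀ = 51°) → φ = 68.85110044°, λ = 53.30619953°.
Web Mercator (R = 6378137 m): x = 5934018.988 m, y = 10704689.819 m.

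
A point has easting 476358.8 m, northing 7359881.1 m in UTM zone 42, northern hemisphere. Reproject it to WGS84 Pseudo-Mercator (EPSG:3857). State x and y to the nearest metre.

Unproject from UTM 42N (λ₀ = 69°) → φ = 66.35770020°, λ = 68.47169956°.
Web Mercator (R = 6378137 m): x = 7622234.728 m, y = 9975438.140 m.

x 7622235 m, y 9975438 m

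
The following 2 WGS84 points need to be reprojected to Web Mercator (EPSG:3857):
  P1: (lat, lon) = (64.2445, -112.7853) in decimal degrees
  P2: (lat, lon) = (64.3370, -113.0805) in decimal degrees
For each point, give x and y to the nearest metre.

P1: x -12555202 m, y 9412126 m; P2: x -12588064 m, y 9435862 m

Web Mercator: x = R·λ, y = R·ln tan(π/4+φ/2), R = 6378137 m.
P1 (64.2445°, -112.7853°) → (-12555202.165, 9412125.637) m.
P2 (64.3370°, -113.0805°) → (-12588063.679, 9435862.280) m.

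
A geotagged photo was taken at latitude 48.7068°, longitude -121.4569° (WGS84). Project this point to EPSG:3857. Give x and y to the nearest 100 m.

Web Mercator is spherical with R = a = 6378137 m.
x = R·λ = 6378137 × -2.119822804 = -13520520.261 m.
y = R·ln tan(π/4 + φ/2) = 6378137 × 0.976030639 = 6225257.134 m.

x -13520500 m, y 6225300 m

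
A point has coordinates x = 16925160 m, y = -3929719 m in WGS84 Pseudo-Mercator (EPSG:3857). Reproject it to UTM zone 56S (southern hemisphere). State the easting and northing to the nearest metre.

Web Mercator inverse (R = 6378137 m) → φ = -33.25889816°, λ = 152.04129914°.
UTM 56S forward: E = 410702.962 m, N = 6319601.245 m.

E 410703 m, N 6319601 m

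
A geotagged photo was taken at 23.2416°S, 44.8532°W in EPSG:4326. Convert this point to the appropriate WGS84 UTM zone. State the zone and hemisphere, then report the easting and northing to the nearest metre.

Longitude -44.8532° lies in the 6° band [-48°, -42°), giving zone 23; latitude is south of the equator, so 23S.
Zone 23 central meridian λ₀ = 6×23 − 183 = -45°; Δλ = +0.1468°.
Transverse Mercator on WGS84 with k₀ = 0.9996 gives E = 515017.391 m, N = 7429727.186 m.

Zone 23S: E 515017 m, N 7429727 m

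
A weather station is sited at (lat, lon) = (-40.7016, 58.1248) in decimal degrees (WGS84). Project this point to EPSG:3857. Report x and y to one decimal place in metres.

Web Mercator is spherical with R = a = 6378137 m.
x = R·λ = 6378137 × 1.014469137 = 6470423.138 m.
y = R·ln tan(π/4 + φ/2) = 6378137 × -0.778977759 = -4968426.867 m.

x 6470423.1 m, y -4968426.9 m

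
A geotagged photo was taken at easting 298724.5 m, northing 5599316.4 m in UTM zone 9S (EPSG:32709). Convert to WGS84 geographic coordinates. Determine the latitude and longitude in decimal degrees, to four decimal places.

Zone 9S: λ₀ = -129°, k₀ = 0.9996, false easting 500000 m, false northing 10000000 m.
Meridian distance M = (N − FN)/k₀ = -4402444.6 m.
Inverse transverse Mercator on WGS84 gives φ = -39.73230001°, λ = -131.34870057°.

lat -39.7323°, lon -131.3487°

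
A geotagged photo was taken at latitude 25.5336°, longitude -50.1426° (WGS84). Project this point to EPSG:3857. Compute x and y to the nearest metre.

x -5581849 m, y 2941429 m

Web Mercator is spherical with R = a = 6378137 m.
x = R·λ = 6378137 × -0.875153466 = -5581848.699 m.
y = R·ln tan(π/4 + φ/2) = 6378137 × 0.461173700 = 2941429.041 m.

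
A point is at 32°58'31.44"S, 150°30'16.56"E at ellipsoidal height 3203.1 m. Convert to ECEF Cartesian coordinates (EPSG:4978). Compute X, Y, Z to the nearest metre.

WGS84: a = 6378137 m, e² = 0.006694380; N(φ) = a/√(1−e²sin²φ) = 6384470.791 m.
X = (N+h)·cosφ·cosλ = -4664141.034 m; Y = (N+h)·cosφ·sinλ = 2638349.727 m; Z = (N(1−e²)+h)·sinφ = -3453413.604 m.

X -4664141 m, Y 2638350 m, Z -3453414 m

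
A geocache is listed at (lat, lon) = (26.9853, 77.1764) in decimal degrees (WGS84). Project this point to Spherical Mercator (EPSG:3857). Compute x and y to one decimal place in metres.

Web Mercator is spherical with R = a = 6378137 m.
x = R·λ = 6378137 × 1.346982285 = 8591237.549 m.
y = R·ln tan(π/4 + φ/2) = 6378137 × 0.489427445 = 3121635.298 m.

x 8591237.5 m, y 3121635.3 m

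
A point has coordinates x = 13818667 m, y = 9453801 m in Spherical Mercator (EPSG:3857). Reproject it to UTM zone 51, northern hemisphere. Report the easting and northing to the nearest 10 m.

E 554710 m, N 7142820 m

Web Mercator inverse (R = 6378137 m) → φ = 64.40670036°, λ = 124.13519772°.
UTM 51N forward: E = 554714.284 m, N = 7142824.043 m.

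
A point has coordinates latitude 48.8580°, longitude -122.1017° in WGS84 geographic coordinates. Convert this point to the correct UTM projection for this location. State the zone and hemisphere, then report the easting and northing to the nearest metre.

Zone 10N: E 565890 m, N 5412060 m

Longitude -122.1017° lies in the 6° band [-126°, -120°), giving zone 10; latitude is north of the equator, so 10N.
Zone 10 central meridian λ₀ = 6×10 − 183 = -123°; Δλ = +0.8983°.
Transverse Mercator on WGS84 with k₀ = 0.9996 gives E = 565890.149 m, N = 5412059.509 m.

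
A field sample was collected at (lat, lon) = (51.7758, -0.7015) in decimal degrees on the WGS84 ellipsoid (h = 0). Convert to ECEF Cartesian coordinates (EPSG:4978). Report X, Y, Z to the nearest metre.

WGS84: a = 6378137 m, e² = 0.006694380; N(φ) = a/√(1−e²sin²φ) = 6391353.626 m.
X = (N+h)·cosφ·cosλ = 3954291.421 m; Y = (N+h)·cosφ·sinλ = -48416.726 m; Z = (N(1−e²)+h)·sinφ = 4987406.841 m.

X 3954291 m, Y -48417 m, Z 4987407 m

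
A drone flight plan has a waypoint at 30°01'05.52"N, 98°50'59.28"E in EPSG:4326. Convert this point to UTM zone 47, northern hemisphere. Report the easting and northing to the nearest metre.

Zone 47 central meridian λ₀ = 6×47 − 183 = 99°; Δλ = -0.1502°.
Transverse Mercator on WGS84 with k₀ = 0.9996 gives E = 485516.193 m, N = 3320811.560 m.

E 485516 m, N 3320812 m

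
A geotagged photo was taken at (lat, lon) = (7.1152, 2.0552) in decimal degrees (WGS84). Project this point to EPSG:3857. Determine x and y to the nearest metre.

Web Mercator is spherical with R = a = 6378137 m.
x = R·λ = 6378137 × 0.035870007 = 228783.817 m.
y = R·ln tan(π/4 + φ/2) = 6378137 × 0.124504088 = 794104.129 m.

x 228784 m, y 794104 m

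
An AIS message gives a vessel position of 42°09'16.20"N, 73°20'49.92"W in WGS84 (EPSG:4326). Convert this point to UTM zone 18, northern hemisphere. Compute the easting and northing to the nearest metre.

E 636551 m, N 4668252 m

Zone 18 central meridian λ₀ = 6×18 − 183 = -75°; Δλ = +1.6528°.
Transverse Mercator on WGS84 with k₀ = 0.9996 gives E = 636551.268 m, N = 4668252.426 m.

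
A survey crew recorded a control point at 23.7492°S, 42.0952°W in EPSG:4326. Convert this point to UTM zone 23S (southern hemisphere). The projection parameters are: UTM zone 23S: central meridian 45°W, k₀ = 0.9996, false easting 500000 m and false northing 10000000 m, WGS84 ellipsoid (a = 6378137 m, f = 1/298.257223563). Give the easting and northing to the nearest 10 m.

E 796110 m, N 7370520 m

Zone 23 central meridian λ₀ = 6×23 − 183 = -45°; Δλ = +2.9048°.
Transverse Mercator on WGS84 with k₀ = 0.9996 gives E = 796106.376 m, N = 7370515.363 m.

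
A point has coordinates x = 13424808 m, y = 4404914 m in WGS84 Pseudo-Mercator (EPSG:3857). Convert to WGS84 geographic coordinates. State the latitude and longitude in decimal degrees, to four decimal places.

lat 36.7543°, lon 120.5971°

R = 6378137 m. λ = x/R = 120.59710213°.
φ = 2·arctan(exp(y/R)) − 90° = 2·arctan(1.99497) − 90° = 36.75429650°.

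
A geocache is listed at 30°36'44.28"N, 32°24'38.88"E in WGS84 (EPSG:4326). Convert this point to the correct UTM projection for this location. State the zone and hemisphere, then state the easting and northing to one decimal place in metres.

Zone 36N: E 443524.6 m, N 3386784.2 m

Longitude 32.4108° lies in the 6° band [30°, 36°), giving zone 36; latitude is north of the equator, so 36N.
Zone 36 central meridian λ₀ = 6×36 − 183 = 33°; Δλ = -0.5892°.
Transverse Mercator on WGS84 with k₀ = 0.9996 gives E = 443524.635 m, N = 3386784.197 m.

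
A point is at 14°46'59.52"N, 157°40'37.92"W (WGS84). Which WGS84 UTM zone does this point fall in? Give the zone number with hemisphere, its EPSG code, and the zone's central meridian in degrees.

UTM zone = ⌊(λ + 180)/6⌋ + 1; -157.6772° ∈ [-162°, -156°) → zone 4.
Hemisphere: N (φ ≥ 0).
Central meridian λ₀ = 6×4 − 183 = -159°.
EPSG code: 32604.

Zone 4N (EPSG:32604), central meridian -159°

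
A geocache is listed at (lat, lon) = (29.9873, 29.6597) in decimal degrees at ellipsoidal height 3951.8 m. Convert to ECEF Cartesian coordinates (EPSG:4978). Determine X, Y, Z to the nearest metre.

WGS84: a = 6378137 m, e² = 0.006694380; N(φ) = a/√(1−e²sin²φ) = 6383476.810 m.
X = (N+h)·cosφ·cosλ = 4807529.198 m; Y = (N+h)·cosφ·sinλ = 2737686.437 m; Z = (N(1−e²)+h)·sinφ = 3171129.587 m.

X 4807529 m, Y 2737686 m, Z 3171130 m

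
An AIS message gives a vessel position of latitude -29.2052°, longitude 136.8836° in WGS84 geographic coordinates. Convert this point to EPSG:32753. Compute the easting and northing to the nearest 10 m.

E 683120 m, N 6767810 m

Zone 53 central meridian λ₀ = 6×53 − 183 = 135°; Δλ = +1.8836°.
Transverse Mercator on WGS84 with k₀ = 0.9996 gives E = 683116.399 m, N = 6767810.612 m.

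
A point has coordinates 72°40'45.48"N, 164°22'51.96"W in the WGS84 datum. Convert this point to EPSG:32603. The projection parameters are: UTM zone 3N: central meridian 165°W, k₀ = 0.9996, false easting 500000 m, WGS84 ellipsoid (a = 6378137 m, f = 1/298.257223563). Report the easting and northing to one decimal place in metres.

E 520565.9 m, N 8064811.4 m

Zone 3 central meridian λ₀ = 6×3 − 183 = -165°; Δλ = +0.6189°.
Transverse Mercator on WGS84 with k₀ = 0.9996 gives E = 520565.893 m, N = 8064811.395 m.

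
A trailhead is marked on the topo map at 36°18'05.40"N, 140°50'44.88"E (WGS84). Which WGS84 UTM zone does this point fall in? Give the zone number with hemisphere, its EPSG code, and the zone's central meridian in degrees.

Zone 54N (EPSG:32654), central meridian 141°

UTM zone = ⌊(λ + 180)/6⌋ + 1; 140.8458° ∈ [138°, 144°) → zone 54.
Hemisphere: N (φ ≥ 0).
Central meridian λ₀ = 6×54 − 183 = 141°.
EPSG code: 32654.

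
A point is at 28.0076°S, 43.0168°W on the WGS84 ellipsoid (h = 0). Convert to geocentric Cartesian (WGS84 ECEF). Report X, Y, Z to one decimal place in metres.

X 4120288.3 m, Y -3844490.3 m, Z -2977248.9 m

WGS84: a = 6378137 m, e² = 0.006694380; N(φ) = a/√(1−e²sin²φ) = 6382849.926 m.
X = (N+h)·cosφ·cosλ = 4120288.309 m; Y = (N+h)·cosφ·sinλ = -3844490.329 m; Z = (N(1−e²)+h)·sinφ = -2977248.895 m.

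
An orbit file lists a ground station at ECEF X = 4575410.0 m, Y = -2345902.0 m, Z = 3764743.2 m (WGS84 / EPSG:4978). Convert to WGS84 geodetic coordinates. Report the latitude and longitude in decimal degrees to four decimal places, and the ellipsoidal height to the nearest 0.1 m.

λ = atan2(Y, X) = -27.14509974°; p = √(X²+Y²) = 5141753.9 m.
Bowring's method on WGS84 (a = 6378137 m, b = 6356752.314 m) gives φ = 36.39479968°, h = 2020.885 m.

lat 36.3948°, lon -27.1451°, h 2020.9 m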